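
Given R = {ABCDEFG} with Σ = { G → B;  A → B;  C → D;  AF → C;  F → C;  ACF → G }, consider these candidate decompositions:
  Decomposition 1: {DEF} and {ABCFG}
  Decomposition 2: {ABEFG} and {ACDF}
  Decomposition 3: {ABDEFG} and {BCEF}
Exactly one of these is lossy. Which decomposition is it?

Decomposition 1

Decomposition 1: common = {F}, closure = {CDF} → lossy.
Decomposition 2: common = {AF}, closure = {ABCDFG} → lossless.
Decomposition 3: common = {BEF}, closure = {BCDEF} → lossless.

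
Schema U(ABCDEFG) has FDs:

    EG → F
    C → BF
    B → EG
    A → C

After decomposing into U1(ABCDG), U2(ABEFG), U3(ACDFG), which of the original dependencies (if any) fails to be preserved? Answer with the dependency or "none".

EG → F lies within U2.
C → BF: restricted closure across fragments reaches BF.
B → EG lies within U2.
A → C lies within U1.
Every dependency is enforceable on the fragments, so the decomposition is dependency-preserving.

none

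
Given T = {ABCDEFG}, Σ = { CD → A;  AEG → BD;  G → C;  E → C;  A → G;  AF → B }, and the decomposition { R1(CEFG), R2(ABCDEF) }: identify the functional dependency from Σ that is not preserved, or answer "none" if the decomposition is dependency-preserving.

Check A → G: no single fragment contains all of {AG}, and the restricted closure of {A} across the fragments never reaches {G}.
CD → A is preserved.
AEG → BD is preserved.
G → C is preserved.
E → C is preserved.
AF → B is preserved.

A → G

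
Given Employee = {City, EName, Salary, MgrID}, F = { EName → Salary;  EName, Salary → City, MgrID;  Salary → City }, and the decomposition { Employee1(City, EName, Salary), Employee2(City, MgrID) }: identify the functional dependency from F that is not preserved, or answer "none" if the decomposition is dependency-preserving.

EName, Salary → City, MgrID

Check EName, Salary → City, MgrID: no single fragment contains all of {City, EName, Salary, MgrID}, and the restricted closure of {EName, Salary} across the fragments never reaches {City, MgrID}.
EName → Salary is preserved.
Salary → City is preserved.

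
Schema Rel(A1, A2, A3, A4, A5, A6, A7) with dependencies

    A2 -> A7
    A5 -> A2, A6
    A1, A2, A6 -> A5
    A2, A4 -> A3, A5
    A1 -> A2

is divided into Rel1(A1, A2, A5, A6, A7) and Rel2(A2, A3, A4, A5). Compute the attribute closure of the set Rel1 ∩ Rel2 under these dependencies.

A2, A5, A6, A7

Rel1 ∩ Rel2 = {A2, A5}.
A2 → A7 applies, adding A7
A5 → A2, A6 applies, adding A6
Closure: {A2, A5, A6, A7}.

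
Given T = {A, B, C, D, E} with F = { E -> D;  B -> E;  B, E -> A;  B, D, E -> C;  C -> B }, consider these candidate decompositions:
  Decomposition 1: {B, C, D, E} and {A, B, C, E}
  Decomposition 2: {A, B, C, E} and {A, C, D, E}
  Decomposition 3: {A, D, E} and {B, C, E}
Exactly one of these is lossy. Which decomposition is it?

Decomposition 3

Decomposition 1: common = {B, C, E}, closure = {A, B, C, D, E} → lossless.
Decomposition 2: common = {A, C, E}, closure = {A, B, C, D, E} → lossless.
Decomposition 3: common = {E}, closure = {D, E} → lossy.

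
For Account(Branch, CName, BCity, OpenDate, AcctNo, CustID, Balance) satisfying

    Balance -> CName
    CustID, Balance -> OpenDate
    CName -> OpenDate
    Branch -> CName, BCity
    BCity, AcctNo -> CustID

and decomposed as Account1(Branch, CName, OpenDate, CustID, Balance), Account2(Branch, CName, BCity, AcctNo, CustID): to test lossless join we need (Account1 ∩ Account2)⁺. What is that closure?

Branch, CName, BCity, OpenDate, CustID

Account1 ∩ Account2 = {Branch, CName, CustID}.
CName → OpenDate applies, adding OpenDate
Branch → CName, BCity applies, adding BCity
Closure: {Branch, CName, BCity, OpenDate, CustID}.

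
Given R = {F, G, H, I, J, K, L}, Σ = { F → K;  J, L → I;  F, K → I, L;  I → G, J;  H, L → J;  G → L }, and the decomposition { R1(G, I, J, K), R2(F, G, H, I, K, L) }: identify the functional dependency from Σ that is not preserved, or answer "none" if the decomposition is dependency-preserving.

J, L → I

Check J, L → I: no single fragment contains all of {I, J, L}, and the restricted closure of {J, L} across the fragments never reaches {I}.
F → K is preserved.
F, K → I, L is preserved.
I → G, J is preserved.
H, L → J is preserved.
G → L is preserved.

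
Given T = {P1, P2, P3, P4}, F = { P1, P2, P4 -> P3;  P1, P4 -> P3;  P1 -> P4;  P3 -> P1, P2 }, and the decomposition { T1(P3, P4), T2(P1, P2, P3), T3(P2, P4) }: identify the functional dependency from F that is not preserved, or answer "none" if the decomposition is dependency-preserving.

P1, P2, P4 → P3: restricted closure across fragments reaches P3.
P1, P4 → P3: restricted closure across fragments reaches P3.
P1 → P4: restricted closure across fragments reaches P4.
P3 → P1, P2 lies within T2.
Every dependency is enforceable on the fragments, so the decomposition is dependency-preserving.

none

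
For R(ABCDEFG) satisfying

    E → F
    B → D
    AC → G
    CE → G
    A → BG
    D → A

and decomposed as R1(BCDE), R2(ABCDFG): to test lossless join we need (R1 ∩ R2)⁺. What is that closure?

R1 ∩ R2 = {BCD}.
D → A applies, adding A
AC → G applies, adding G
Closure: {ABCDG}.

ABCDG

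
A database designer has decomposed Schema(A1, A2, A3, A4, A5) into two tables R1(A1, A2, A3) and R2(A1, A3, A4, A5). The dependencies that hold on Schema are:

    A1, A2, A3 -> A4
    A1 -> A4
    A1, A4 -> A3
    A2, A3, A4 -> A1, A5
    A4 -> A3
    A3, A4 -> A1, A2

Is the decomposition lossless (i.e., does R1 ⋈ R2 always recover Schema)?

Yes

Common attributes: R1 ∩ R2 = {A1, A3}.
Closure of {A1, A3}: A1 → A4 applies, adding A4; A3, A4 → A1, A2 applies, adding A2; A2, A3, A4 → A1, A5 applies, adding A5. So (A1, A3)⁺ = {A1, A2, A3, A4, A5}.
This closure contains every attribute of R1, so R1 ∩ R2 → R1. The join is lossless.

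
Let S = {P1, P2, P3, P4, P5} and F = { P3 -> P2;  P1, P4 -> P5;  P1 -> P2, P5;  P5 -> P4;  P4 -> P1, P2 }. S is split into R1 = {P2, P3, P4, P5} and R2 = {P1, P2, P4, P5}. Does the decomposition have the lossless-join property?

Yes

Common attributes: R1 ∩ R2 = {P2, P4, P5}.
Closure of {P2, P4, P5}: P4 → P1, P2 applies, adding P1. So (P2, P4, P5)⁺ = {P1, P2, P4, P5}.
This closure contains every attribute of R2, so R1 ∩ R2 → R2. The join is lossless.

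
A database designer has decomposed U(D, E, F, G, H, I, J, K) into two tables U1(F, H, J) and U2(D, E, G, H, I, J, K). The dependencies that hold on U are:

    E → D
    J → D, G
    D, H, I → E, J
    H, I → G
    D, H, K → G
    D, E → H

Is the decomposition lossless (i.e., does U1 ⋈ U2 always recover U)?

Common attributes: U1 ∩ U2 = {H, J}.
Closure of {H, J}: J → D, G applies, adding D, G. So (H, J)⁺ = {D, G, H, J}.
The closure contains neither all of U1 = {F, H, J} nor all of U2 = {D, E, G, H, I, J, K}, so the common attributes are not a superkey of either fragment. The join is lossy.

No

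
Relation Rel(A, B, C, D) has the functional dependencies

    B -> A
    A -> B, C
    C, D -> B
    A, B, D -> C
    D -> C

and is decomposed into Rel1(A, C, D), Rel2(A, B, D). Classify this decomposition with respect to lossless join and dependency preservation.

lossless and dependency-preserving

Lossless test: (A, D)⁺ = {A, B, C, D}, which contains all of one fragment — lossless.
Dependency preservation: A → B, C; C, D → B; A, B, D → C are not contained in any single fragment, but the restricted closure of each left-hand side across the fragments still reaches the right-hand side; the remaining FDs each lie inside some fragment. All dependencies are preserved.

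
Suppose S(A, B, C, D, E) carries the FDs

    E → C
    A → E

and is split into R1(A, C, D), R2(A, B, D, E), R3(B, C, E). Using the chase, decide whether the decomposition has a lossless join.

Yes

Chase test. Columns are A, B, C, D, E; row i has aⱼ where attribute j ∈ Ri, else bᵢⱼ.
Initial tableau (one row per fragment):
  row 1: a1 b12 a3 a4 b15
  row 2: a1 a2 b23 a4 a5
  row 3: b31 a2 a3 b34 a5
Rows 2 and 3 agree on E; apply E→C and equate their C entries.
Rows 1 and 2 agree on A; apply A→E and equate their E entries.
Row 2 is now all distinguished symbols — the join is lossless.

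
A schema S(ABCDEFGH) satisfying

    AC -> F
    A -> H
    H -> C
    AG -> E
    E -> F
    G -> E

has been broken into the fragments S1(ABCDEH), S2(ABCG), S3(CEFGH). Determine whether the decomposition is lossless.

No

Chase test. Columns are ABCDEFGH; row i has aⱼ where attribute j ∈ Si, else bᵢⱼ.
Initial tableau (one row per fragment):
  row 1: a1 a2 a3 a4 a5 b16 b17 a8
  row 2: a1 a2 a3 b24 b25 b26 a7 b28
  row 3: b31 b32 a3 b34 a5 a6 a7 a8
Rows 1 and 2 agree on AC; apply AC→F and equate their F entries.
Rows 1 and 2 agree on A; apply A→H and equate their H entries.
Rows 1 and 3 agree on E; apply E→F and equate their F entries.
Rows 2 and 3 agree on G; apply G→E and equate their E entries.
No row becomes fully distinguished — the join is lossy.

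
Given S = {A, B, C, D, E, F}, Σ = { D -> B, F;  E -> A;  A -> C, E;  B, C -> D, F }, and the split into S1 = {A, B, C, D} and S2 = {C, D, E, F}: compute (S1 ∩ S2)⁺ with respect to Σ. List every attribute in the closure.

B, C, D, F

S1 ∩ S2 = {C, D}.
D → B, F applies, adding B, F
Closure: {B, C, D, F}.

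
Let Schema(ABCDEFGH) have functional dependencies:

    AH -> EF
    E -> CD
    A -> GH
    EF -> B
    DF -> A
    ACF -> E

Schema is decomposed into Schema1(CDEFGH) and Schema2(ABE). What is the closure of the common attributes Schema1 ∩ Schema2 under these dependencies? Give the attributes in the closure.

CDE

Schema1 ∩ Schema2 = {E}.
E → CD applies, adding CD
Closure: {CDE}.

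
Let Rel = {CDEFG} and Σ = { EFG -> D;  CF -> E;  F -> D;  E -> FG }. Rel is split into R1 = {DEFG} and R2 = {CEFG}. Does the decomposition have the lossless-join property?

Yes

Common attributes: R1 ∩ R2 = {EFG}.
Closure of {EFG}: EFG → D applies, adding D. So (EFG)⁺ = {DEFG}.
This closure contains every attribute of R1, so R1 ∩ R2 → R1. The join is lossless.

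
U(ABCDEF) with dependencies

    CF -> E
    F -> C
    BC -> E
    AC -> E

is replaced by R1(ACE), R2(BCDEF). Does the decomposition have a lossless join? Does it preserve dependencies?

lossy but dependency-preserving

Lossless test: (CE)⁺ = {CE}, which is a superkey of neither fragment — lossy.
Dependency preservation: every FD's attributes lie within a single fragment, so each can be enforced locally — preserved.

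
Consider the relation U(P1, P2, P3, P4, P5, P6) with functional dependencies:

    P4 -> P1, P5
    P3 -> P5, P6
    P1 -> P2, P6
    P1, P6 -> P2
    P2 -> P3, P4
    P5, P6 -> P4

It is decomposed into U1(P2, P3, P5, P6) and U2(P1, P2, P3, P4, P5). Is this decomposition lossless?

Common attributes: U1 ∩ U2 = {P2, P3, P5}.
Closure of {P2, P3, P5}: P3 → P5, P6 applies, adding P6; P2 → P3, P4 applies, adding P4; P4 → P1, P5 applies, adding P1. So (P2, P3, P5)⁺ = {P1, P2, P3, P4, P5, P6}.
This closure contains every attribute of U1, so U1 ∩ U2 → U1. The join is lossless.

Yes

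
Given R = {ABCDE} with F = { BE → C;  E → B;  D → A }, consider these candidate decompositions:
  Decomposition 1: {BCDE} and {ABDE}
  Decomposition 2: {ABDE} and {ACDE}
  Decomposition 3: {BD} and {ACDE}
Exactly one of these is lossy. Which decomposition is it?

Decomposition 3

Decomposition 1: common = {BDE}, closure = {ABCDE} → lossless.
Decomposition 2: common = {ADE}, closure = {ABCDE} → lossless.
Decomposition 3: common = {D}, closure = {AD} → lossy.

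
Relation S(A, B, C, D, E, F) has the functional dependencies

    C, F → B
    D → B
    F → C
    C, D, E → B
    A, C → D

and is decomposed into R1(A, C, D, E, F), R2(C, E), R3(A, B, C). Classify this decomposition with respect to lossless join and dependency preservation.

Lossless test (chase): Rows 1 and 3 agree on A, C; apply A, C→D and equate their D entries. Rows 1 and 3 agree on D; apply D→B and equate their B entries. Row 1 is now all distinguished symbols — the join is lossless.
Dependency preservation: the restricted closure of {C, F} across the fragments never reaches {B}, so C, F → B cannot be enforced without a join — not preserved.

lossless but not dependency-preserving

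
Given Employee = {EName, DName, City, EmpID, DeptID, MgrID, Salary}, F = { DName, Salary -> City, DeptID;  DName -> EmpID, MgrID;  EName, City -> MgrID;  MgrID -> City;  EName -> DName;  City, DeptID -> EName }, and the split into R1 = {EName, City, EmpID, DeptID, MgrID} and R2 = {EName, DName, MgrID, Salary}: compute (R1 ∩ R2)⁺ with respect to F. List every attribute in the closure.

R1 ∩ R2 = {EName, MgrID}.
MgrID → City applies, adding City
EName → DName applies, adding DName
DName → EmpID, MgrID applies, adding EmpID
Closure: {EName, DName, City, EmpID, MgrID}.

EName, DName, City, EmpID, MgrID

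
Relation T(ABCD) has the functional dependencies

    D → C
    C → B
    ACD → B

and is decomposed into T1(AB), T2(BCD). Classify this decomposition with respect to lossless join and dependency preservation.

lossy but dependency-preserving

Lossless test: (B)⁺ = {B}, which is a superkey of neither fragment — lossy.
Dependency preservation: ACD → B is not contained in any single fragment, but the restricted closure of its left-hand side across the fragments still reaches the right-hand side; the remaining FDs each lie inside some fragment. All dependencies are preserved.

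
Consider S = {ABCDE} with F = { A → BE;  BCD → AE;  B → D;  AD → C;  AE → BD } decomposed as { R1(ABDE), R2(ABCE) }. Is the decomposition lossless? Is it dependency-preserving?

Lossless test: (ABE)⁺ = {ABCDE}, which contains all of one fragment — lossless.
Dependency preservation: BCD → AE; AD → C are not contained in any single fragment, but the restricted closure of each left-hand side across the fragments still reaches the right-hand side; the remaining FDs each lie inside some fragment. All dependencies are preserved.

lossless and dependency-preserving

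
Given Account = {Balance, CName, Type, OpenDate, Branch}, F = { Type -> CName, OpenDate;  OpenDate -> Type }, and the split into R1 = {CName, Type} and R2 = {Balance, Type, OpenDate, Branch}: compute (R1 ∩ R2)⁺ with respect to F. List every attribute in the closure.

CName, Type, OpenDate

R1 ∩ R2 = {Type}.
Type → CName, OpenDate applies, adding CName, OpenDate
Closure: {CName, Type, OpenDate}.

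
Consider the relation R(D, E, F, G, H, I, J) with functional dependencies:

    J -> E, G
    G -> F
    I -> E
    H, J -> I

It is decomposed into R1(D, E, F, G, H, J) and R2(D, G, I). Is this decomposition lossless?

No

Common attributes: R1 ∩ R2 = {D, G}.
Closure of {D, G}: G → F applies, adding F. So (D, G)⁺ = {D, F, G}.
The closure contains neither all of R1 = {D, E, F, G, H, J} nor all of R2 = {D, G, I}, so the common attributes are not a superkey of either fragment. The join is lossy.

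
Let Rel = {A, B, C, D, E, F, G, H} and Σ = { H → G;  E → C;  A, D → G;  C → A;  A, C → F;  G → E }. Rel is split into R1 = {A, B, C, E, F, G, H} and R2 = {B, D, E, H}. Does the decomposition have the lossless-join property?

Common attributes: R1 ∩ R2 = {B, E, H}.
Closure of {B, E, H}: H → G applies, adding G; E → C applies, adding C; C → A applies, adding A; A, C → F applies, adding F. So (B, E, H)⁺ = {A, B, C, E, F, G, H}.
This closure contains every attribute of R1, so R1 ∩ R2 → R1. The join is lossless.

Yes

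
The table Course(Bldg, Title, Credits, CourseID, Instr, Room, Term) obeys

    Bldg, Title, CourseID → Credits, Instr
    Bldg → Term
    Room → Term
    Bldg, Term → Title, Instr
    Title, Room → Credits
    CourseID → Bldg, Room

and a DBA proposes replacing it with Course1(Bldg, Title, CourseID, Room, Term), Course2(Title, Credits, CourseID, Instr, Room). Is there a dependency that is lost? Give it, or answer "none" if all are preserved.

Check Bldg, Term → Title, Instr: no single fragment contains all of {Bldg, Title, Instr, Term}, and the restricted closure of {Bldg, Term} across the fragments never reaches {Title, Instr}.
Bldg, Title, CourseID → Credits, Instr is preserved.
Bldg → Term is preserved.
Room → Term is preserved.
Title, Room → Credits is preserved.
CourseID → Bldg, Room is preserved.

Bldg, Term → Title, Instr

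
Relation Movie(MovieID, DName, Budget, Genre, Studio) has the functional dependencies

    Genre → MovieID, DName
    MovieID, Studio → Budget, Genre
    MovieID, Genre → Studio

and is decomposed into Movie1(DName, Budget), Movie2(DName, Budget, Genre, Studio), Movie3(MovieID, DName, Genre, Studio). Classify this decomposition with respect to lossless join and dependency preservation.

lossless and dependency-preserving

Lossless test (chase): Rows 2 and 3 agree on Genre; apply Genre→MovieID, DName and equate their MovieID, DName entries. Rows 2 and 3 agree on MovieID, Studio; apply MovieID, Studio→Budget, Genre and equate their Budget, Genre entries. Row 2 is now all distinguished symbols — the join is lossless.
Dependency preservation: MovieID, Studio → Budget, Genre is not contained in any single fragment, but the restricted closure of its left-hand side across the fragments still reaches the right-hand side; the remaining FDs each lie inside some fragment. All dependencies are preserved.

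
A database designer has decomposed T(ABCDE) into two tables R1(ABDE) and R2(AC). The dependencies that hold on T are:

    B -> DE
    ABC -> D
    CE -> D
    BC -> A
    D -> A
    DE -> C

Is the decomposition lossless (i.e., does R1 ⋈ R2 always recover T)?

Common attributes: R1 ∩ R2 = {A}.
No dependency enlarges {A}, so (A)⁺ = {A}.
The closure contains neither all of R1 = {ABDE} nor all of R2 = {AC}, so the common attributes are not a superkey of either fragment. The join is lossy.

No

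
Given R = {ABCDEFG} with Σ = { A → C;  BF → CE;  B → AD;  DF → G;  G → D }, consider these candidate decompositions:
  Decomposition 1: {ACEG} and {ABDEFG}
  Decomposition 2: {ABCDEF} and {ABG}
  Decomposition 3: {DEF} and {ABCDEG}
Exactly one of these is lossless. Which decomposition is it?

Decomposition 1

Decomposition 1: common = {AEG}, closure = {ACDEG} → lossless.
Decomposition 2: common = {AB}, closure = {ABCD} → lossy.
Decomposition 3: common = {DE}, closure = {DE} → lossy.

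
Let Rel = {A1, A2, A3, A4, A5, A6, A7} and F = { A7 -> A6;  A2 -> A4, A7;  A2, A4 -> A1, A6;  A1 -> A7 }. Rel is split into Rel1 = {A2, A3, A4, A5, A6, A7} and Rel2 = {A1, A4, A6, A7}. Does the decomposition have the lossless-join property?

No

Common attributes: Rel1 ∩ Rel2 = {A4, A6, A7}.
No dependency enlarges {A4, A6, A7}, so (A4, A6, A7)⁺ = {A4, A6, A7}.
The closure contains neither all of Rel1 = {A2, A3, A4, A5, A6, A7} nor all of Rel2 = {A1, A4, A6, A7}, so the common attributes are not a superkey of either fragment. The join is lossy.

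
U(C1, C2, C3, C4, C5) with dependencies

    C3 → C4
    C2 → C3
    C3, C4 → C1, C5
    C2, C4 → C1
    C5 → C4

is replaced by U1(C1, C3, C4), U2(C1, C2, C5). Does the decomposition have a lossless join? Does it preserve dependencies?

lossy and not dependency-preserving

Lossless test: (C1)⁺ = {C1}, which is a superkey of neither fragment — lossy.
Dependency preservation: the restricted closure of {C2} across the fragments never reaches {C3}, so C2 → C3 cannot be enforced without a join — not preserved.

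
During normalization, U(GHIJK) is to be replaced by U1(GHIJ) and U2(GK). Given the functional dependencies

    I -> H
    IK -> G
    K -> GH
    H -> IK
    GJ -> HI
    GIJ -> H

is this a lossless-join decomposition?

No

Common attributes: U1 ∩ U2 = {G}.
No dependency enlarges {G}, so (G)⁺ = {G}.
The closure contains neither all of U1 = {GHIJ} nor all of U2 = {GK}, so the common attributes are not a superkey of either fragment. The join is lossy.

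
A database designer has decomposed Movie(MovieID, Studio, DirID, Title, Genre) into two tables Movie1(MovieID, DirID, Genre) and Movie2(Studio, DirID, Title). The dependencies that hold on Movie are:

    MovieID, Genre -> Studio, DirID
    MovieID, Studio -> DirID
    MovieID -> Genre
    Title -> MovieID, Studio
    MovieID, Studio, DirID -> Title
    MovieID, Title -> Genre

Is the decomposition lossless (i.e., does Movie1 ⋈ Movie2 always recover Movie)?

No

Common attributes: Movie1 ∩ Movie2 = {DirID}.
No dependency enlarges {DirID}, so (DirID)⁺ = {DirID}.
The closure contains neither all of Movie1 = {MovieID, DirID, Genre} nor all of Movie2 = {Studio, DirID, Title}, so the common attributes are not a superkey of either fragment. The join is lossy.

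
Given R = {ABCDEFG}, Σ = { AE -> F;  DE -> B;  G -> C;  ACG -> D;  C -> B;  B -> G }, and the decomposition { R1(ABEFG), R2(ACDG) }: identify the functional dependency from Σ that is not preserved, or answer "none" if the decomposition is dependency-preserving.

DE -> B

Check DE → B: no single fragment contains all of {BDE}, and the restricted closure of {DE} across the fragments never reaches {B}.
AE → F is preserved.
G → C is preserved.
ACG → D is preserved.
C → B is preserved.
B → G is preserved.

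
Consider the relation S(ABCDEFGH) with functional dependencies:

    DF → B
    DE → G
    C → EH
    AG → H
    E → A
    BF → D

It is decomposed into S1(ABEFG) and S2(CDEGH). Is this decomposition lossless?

No

Common attributes: S1 ∩ S2 = {EG}.
Closure of {EG}: E → A applies, adding A; AG → H applies, adding H. So (EG)⁺ = {AEGH}.
The closure contains neither all of S1 = {ABEFG} nor all of S2 = {CDEGH}, so the common attributes are not a superkey of either fragment. The join is lossy.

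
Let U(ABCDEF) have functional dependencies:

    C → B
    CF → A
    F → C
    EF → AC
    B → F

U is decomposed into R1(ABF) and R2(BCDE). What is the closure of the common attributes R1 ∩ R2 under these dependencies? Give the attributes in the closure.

ABCF

R1 ∩ R2 = {B}.
B → F applies, adding F
F → C applies, adding C
CF → A applies, adding A
Closure: {ABCF}.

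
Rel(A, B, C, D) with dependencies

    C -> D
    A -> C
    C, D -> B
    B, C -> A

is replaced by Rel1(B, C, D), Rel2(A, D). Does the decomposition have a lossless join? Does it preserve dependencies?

lossy and not dependency-preserving

Lossless test: (D)⁺ = {D}, which is a superkey of neither fragment — lossy.
Dependency preservation: the restricted closure of {A} across the fragments never reaches {C}, so A → C cannot be enforced without a join — not preserved.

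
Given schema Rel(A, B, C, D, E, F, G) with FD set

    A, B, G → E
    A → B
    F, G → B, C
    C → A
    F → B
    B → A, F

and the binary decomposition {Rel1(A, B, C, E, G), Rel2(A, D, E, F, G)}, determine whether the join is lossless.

Yes

Common attributes: Rel1 ∩ Rel2 = {A, E, G}.
Closure of {A, E, G}: A → B applies, adding B; B → A, F applies, adding F; F, G → B, C applies, adding C. So (A, E, G)⁺ = {A, B, C, E, F, G}.
This closure contains every attribute of Rel1, so Rel1 ∩ Rel2 → Rel1. The join is lossless.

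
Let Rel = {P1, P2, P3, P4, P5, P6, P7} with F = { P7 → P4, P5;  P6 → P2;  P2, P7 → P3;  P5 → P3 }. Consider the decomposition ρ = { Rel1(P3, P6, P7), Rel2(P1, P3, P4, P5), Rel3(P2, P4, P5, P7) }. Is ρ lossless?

Chase test. Columns are P1, P2, P3, P4, P5, P6, P7; row i has aⱼ where attribute j ∈ Reli, else bᵢⱼ.
Initial tableau (one row per fragment):
  row 1: b11 b12 a3 b14 b15 a6 a7
  row 2: a1 b22 a3 a4 a5 b26 b27
  row 3: b31 a2 b33 a4 a5 b36 a7
Rows 1 and 3 agree on P7; apply P7→P4, P5 and equate their P4, P5 entries.
Rows 1 and 3 agree on P5; apply P5→P3 and equate their P3 entries.
No row becomes fully distinguished — the join is lossy.

No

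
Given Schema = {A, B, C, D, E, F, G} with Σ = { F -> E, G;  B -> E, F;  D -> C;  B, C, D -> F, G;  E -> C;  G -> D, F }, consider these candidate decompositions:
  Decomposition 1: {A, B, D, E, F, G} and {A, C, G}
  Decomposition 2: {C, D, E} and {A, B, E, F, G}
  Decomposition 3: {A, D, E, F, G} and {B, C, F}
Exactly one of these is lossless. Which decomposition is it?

Decomposition 1

Decomposition 1: common = {A, G}, closure = {A, C, D, E, F, G} → lossless.
Decomposition 2: common = {E}, closure = {C, E} → lossy.
Decomposition 3: common = {F}, closure = {C, D, E, F, G} → lossy.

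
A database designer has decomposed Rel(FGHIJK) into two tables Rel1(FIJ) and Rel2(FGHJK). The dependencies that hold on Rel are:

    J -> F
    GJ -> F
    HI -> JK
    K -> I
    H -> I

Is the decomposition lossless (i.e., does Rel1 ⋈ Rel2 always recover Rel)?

No

Common attributes: Rel1 ∩ Rel2 = {FJ}.
No dependency enlarges {FJ}, so (FJ)⁺ = {FJ}.
The closure contains neither all of Rel1 = {FIJ} nor all of Rel2 = {FGHJK}, so the common attributes are not a superkey of either fragment. The join is lossy.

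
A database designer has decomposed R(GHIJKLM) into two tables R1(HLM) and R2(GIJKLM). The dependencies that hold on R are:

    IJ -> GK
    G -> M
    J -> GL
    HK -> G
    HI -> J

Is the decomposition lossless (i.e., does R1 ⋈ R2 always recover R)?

No

Common attributes: R1 ∩ R2 = {LM}.
No dependency enlarges {LM}, so (LM)⁺ = {LM}.
The closure contains neither all of R1 = {HLM} nor all of R2 = {GIJKLM}, so the common attributes are not a superkey of either fragment. The join is lossy.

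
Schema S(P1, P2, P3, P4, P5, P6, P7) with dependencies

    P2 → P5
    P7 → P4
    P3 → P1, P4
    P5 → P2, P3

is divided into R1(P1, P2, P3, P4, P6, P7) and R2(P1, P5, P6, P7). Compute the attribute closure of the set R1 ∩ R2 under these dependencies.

P1, P4, P6, P7

R1 ∩ R2 = {P1, P6, P7}.
P7 → P4 applies, adding P4
Closure: {P1, P4, P6, P7}.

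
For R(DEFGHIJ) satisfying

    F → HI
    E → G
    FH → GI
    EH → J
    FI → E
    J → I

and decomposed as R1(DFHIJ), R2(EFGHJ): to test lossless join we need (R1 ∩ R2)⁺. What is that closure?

R1 ∩ R2 = {FHJ}.
F → HI applies, adding I
FH → GI applies, adding G
FI → E applies, adding E
Closure: {EFGHIJ}.

EFGHIJ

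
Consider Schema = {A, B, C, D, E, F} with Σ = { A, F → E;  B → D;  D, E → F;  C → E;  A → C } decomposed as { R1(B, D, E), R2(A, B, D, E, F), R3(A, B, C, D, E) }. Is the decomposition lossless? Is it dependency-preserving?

lossless and dependency-preserving

Lossless test (chase): Rows 1 and 2 agree on D, E; apply D, E→F and equate their F entries. Rows 1 and 3 agree on D, E; apply D, E→F and equate their F entries. Rows 2 and 3 agree on A; apply A→C and equate their C entries. Row 2 is now all distinguished symbols — the join is lossless.
Dependency preservation: every FD's attributes lie within a single fragment, so each can be enforced locally — preserved.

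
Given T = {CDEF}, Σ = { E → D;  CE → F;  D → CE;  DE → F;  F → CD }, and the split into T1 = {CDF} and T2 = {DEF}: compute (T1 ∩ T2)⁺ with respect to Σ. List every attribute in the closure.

CDEF

T1 ∩ T2 = {DF}.
D → CE applies, adding CE
Closure: {CDEF}.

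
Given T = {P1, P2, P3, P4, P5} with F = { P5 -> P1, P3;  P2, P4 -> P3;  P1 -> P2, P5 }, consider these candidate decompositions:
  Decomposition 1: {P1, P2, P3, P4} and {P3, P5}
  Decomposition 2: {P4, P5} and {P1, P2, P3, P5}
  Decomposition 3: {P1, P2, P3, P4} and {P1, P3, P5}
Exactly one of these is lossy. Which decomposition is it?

Decomposition 1

Decomposition 1: common = {P3}, closure = {P3} → lossy.
Decomposition 2: common = {P5}, closure = {P1, P2, P3, P5} → lossless.
Decomposition 3: common = {P1, P3}, closure = {P1, P2, P3, P5} → lossless.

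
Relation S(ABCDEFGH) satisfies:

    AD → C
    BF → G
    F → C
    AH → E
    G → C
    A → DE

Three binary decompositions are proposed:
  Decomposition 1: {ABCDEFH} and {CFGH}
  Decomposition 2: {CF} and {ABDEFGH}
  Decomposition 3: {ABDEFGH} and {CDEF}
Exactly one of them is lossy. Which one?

Decomposition 1

Decomposition 1: common = {CFH}, closure = {CFH} → lossy.
Decomposition 2: common = {F}, closure = {CF} → lossless.
Decomposition 3: common = {DEF}, closure = {CDEF} → lossless.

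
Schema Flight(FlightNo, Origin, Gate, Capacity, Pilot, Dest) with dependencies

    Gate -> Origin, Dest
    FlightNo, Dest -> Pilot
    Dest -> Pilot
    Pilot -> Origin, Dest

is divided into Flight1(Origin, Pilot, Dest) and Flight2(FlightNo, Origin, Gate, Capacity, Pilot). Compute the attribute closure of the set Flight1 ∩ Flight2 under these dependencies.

Flight1 ∩ Flight2 = {Origin, Pilot}.
Pilot → Origin, Dest applies, adding Dest
Closure: {Origin, Pilot, Dest}.

Origin, Pilot, Dest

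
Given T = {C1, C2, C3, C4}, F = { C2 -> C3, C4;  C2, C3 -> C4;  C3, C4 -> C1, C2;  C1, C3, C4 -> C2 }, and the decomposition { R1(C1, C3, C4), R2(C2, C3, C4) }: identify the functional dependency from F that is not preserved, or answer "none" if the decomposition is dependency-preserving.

C2 → C3, C4 lies within R2.
C2, C3 → C4 lies within R2.
C3, C4 → C1, C2: restricted closure across fragments reaches C1, C2.
C1, C3, C4 → C2: restricted closure across fragments reaches C2.
Every dependency is enforceable on the fragments, so the decomposition is dependency-preserving.

none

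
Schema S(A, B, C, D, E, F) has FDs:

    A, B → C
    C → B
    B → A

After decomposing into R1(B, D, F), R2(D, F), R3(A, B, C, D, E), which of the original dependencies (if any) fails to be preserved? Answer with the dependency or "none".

none

A, B → C lies within R3.
C → B lies within R3.
B → A lies within R3.
Every dependency is enforceable on the fragments, so the decomposition is dependency-preserving.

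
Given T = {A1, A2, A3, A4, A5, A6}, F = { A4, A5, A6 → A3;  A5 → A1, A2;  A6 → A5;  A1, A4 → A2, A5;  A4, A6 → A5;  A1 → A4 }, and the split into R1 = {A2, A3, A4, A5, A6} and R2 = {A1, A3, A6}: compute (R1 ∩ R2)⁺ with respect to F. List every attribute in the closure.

R1 ∩ R2 = {A3, A6}.
A6 → A5 applies, adding A5
A5 → A1, A2 applies, adding A1, A2
A1 → A4 applies, adding A4
Closure: {A1, A2, A3, A4, A5, A6}.

A1, A2, A3, A4, A5, A6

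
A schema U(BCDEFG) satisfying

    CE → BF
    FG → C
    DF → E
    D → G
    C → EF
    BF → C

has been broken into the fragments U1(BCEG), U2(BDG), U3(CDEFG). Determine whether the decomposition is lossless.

Chase test. Columns are BCDEFG; row i has aⱼ where attribute j ∈ Ui, else bᵢⱼ.
Initial tableau (one row per fragment):
  row 1: a1 a2 b13 a4 b15 a6
  row 2: a1 b22 a3 b24 b25 a6
  row 3: b31 a2 a3 a4 a5 a6
Rows 1 and 3 agree on CE; apply CE→BF and equate their BF entries.
Row 3 is now all distinguished symbols — the join is lossless.

Yes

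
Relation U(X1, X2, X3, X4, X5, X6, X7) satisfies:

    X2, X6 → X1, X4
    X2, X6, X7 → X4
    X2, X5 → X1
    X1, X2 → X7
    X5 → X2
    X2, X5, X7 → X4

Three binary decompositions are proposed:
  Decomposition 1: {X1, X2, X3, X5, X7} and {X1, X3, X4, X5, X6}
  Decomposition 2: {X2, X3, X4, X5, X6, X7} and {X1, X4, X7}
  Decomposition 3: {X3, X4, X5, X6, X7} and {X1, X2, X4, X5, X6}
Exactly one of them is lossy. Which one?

Decomposition 2

Decomposition 1: common = {X1, X3, X5}, closure = {X1, X2, X3, X4, X5, X7} → lossless.
Decomposition 2: common = {X4, X7}, closure = {X4, X7} → lossy.
Decomposition 3: common = {X4, X5, X6}, closure = {X1, X2, X4, X5, X6, X7} → lossless.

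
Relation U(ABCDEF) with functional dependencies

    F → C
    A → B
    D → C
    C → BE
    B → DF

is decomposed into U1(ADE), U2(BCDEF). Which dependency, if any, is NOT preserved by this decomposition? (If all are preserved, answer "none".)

F → C lies within U2.
A → B: restricted closure across fragments reaches B.
D → C lies within U2.
C → BE lies within U2.
B → DF lies within U2.
Every dependency is enforceable on the fragments, so the decomposition is dependency-preserving.

none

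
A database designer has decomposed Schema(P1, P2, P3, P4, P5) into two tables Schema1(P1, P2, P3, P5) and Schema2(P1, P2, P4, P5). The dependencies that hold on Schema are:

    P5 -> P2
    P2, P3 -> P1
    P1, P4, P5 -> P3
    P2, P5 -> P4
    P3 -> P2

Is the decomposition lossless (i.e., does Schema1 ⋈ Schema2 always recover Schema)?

Common attributes: Schema1 ∩ Schema2 = {P1, P2, P5}.
Closure of {P1, P2, P5}: P2, P5 → P4 applies, adding P4; P1, P4, P5 → P3 applies, adding P3. So (P1, P2, P5)⁺ = {P1, P2, P3, P4, P5}.
This closure contains every attribute of Schema1, so Schema1 ∩ Schema2 → Schema1. The join is lossless.

Yes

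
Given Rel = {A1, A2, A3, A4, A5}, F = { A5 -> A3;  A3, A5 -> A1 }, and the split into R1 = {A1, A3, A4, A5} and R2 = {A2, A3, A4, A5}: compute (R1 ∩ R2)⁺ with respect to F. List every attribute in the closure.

A1, A3, A4, A5

R1 ∩ R2 = {A3, A4, A5}.
A3, A5 → A1 applies, adding A1
Closure: {A1, A3, A4, A5}.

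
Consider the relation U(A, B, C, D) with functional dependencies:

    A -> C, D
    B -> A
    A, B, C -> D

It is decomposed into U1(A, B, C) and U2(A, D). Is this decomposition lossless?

Common attributes: U1 ∩ U2 = {A}.
Closure of {A}: A → C, D applies, adding C, D. So (A)⁺ = {A, C, D}.
This closure contains every attribute of U2, so U1 ∩ U2 → U2. The join is lossless.

Yes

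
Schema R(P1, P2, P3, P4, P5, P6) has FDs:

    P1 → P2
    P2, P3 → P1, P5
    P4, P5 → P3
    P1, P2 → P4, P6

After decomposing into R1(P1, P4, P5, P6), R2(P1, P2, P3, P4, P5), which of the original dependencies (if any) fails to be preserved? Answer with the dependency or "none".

P1 → P2 lies within R2.
P2, P3 → P1, P5 lies within R2.
P4, P5 → P3 lies within R2.
P1, P2 → P4, P6: restricted closure across fragments reaches P4, P6.
Every dependency is enforceable on the fragments, so the decomposition is dependency-preserving.

none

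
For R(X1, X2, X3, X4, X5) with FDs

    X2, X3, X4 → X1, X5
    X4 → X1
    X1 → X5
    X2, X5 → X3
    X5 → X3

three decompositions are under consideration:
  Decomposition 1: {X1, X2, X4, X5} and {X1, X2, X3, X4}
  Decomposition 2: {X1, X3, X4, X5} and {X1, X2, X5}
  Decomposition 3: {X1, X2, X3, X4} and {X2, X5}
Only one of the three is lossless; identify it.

Decomposition 1: common = {X1, X2, X4}, closure = {X1, X2, X3, X4, X5} → lossless.
Decomposition 2: common = {X1, X5}, closure = {X1, X3, X5} → lossy.
Decomposition 3: common = {X2}, closure = {X2} → lossy.

Decomposition 1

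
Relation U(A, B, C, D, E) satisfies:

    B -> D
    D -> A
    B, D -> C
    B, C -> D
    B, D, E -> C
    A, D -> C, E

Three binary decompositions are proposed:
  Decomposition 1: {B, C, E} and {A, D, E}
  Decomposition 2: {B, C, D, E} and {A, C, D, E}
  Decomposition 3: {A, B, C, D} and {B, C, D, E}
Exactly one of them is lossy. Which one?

Decomposition 1: common = {E}, closure = {E} → lossy.
Decomposition 2: common = {C, D, E}, closure = {A, C, D, E} → lossless.
Decomposition 3: common = {B, C, D}, closure = {A, B, C, D, E} → lossless.

Decomposition 1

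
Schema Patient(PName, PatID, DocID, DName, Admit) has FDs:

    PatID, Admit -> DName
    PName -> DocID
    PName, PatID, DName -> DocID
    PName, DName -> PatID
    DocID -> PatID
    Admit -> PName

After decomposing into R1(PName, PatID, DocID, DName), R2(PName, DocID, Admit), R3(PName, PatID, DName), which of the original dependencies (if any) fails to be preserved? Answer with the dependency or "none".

Check PatID, Admit → DName: no single fragment contains all of {PatID, DName, Admit}, and the restricted closure of {PatID, Admit} across the fragments never reaches {DName}.
PName → DocID is preserved.
PName, PatID, DName → DocID is preserved.
PName, DName → PatID is preserved.
DocID → PatID is preserved.
Admit → PName is preserved.

PatID, Admit -> DName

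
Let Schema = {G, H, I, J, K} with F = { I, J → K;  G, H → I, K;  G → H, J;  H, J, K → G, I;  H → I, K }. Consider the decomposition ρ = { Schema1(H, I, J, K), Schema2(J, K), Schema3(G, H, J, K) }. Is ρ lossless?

Yes

Chase test. Columns are G, H, I, J, K; row i has aⱼ where attribute j ∈ Schemai, else bᵢⱼ.
Initial tableau (one row per fragment):
  row 1: b11 a2 a3 a4 a5
  row 2: b21 b22 b23 a4 a5
  row 3: a1 a2 b33 a4 a5
Rows 1 and 3 agree on H, J, K; apply H, J, K→G, I and equate their G, I entries.
Row 1 is now all distinguished symbols — the join is lossless.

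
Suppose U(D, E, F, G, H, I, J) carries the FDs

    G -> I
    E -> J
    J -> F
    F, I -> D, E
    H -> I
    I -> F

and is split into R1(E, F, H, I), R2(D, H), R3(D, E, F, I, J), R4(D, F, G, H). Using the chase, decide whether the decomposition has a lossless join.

Chase test. Columns are D, E, F, G, H, I, J; row i has aⱼ where attribute j ∈ Ri, else bᵢⱼ.
Initial tableau (one row per fragment):
  row 1: b11 a2 a3 b14 a5 a6 b17
  row 2: a1 b22 b23 b24 a5 b26 b27
  row 3: a1 a2 a3 b34 b35 a6 a7
  row 4: a1 b42 a3 a4 a5 b46 b47
Rows 1 and 3 agree on E; apply E→J and equate their J entries.
Rows 1 and 3 agree on F, I; apply F, I→D, E and equate their D, E entries.
Rows 1 and 2 agree on H; apply H→I and equate their I entries.
Rows 1 and 4 agree on H; apply H→I and equate their I entries.
Rows 1 and 2 agree on I; apply I→F and equate their F entries.
Rows 1 and 2 agree on F, I; apply F, I→D, E and equate their D, E entries.
Rows 1 and 4 agree on F, I; apply F, I→D, E and equate their D, E entries.
Rows 1 and 2 agree on E; apply E→J and equate their J entries.
Rows 1 and 4 agree on E; apply E→J and equate their J entries.
Row 4 is now all distinguished symbols — the join is lossless.

Yes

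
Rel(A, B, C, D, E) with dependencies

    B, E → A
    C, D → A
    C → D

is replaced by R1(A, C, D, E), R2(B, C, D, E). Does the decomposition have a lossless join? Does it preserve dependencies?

Lossless test: (C, D, E)⁺ = {A, C, D, E}, which contains all of one fragment — lossless.
Dependency preservation: the restricted closure of {B, E} across the fragments never reaches {A}, so B, E → A cannot be enforced without a join — not preserved.

lossless but not dependency-preserving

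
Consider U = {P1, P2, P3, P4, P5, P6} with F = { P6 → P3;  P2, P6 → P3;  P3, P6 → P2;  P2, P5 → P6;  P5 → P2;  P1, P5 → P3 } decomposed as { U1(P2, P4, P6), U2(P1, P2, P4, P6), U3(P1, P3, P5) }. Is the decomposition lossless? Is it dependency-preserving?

lossy and not dependency-preserving

Lossless test (chase): Rows 1 and 2 agree on P6; apply P6→P3 and equate their P3 entries. No row becomes fully distinguished — the join is lossy.
Dependency preservation: the restricted closure of {P6} across the fragments never reaches {P3}, so P6 → P3 cannot be enforced without a join — not preserved.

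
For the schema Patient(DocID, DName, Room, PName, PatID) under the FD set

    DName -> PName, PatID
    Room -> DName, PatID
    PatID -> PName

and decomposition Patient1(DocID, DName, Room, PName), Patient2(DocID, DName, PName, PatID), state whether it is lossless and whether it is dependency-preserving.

Lossless test: (DocID, DName, PName)⁺ = {DocID, DName, PName, PatID}, which contains all of one fragment — lossless.
Dependency preservation: Room → DName, PatID is not contained in any single fragment, but the restricted closure of its left-hand side across the fragments still reaches the right-hand side; the remaining FDs each lie inside some fragment. All dependencies are preserved.

lossless and dependency-preserving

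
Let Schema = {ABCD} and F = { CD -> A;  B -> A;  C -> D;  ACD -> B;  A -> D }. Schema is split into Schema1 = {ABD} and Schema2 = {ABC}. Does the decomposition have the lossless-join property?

Yes

Common attributes: Schema1 ∩ Schema2 = {AB}.
Closure of {AB}: A → D applies, adding D. So (AB)⁺ = {ABD}.
This closure contains every attribute of Schema1, so Schema1 ∩ Schema2 → Schema1. The join is lossless.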